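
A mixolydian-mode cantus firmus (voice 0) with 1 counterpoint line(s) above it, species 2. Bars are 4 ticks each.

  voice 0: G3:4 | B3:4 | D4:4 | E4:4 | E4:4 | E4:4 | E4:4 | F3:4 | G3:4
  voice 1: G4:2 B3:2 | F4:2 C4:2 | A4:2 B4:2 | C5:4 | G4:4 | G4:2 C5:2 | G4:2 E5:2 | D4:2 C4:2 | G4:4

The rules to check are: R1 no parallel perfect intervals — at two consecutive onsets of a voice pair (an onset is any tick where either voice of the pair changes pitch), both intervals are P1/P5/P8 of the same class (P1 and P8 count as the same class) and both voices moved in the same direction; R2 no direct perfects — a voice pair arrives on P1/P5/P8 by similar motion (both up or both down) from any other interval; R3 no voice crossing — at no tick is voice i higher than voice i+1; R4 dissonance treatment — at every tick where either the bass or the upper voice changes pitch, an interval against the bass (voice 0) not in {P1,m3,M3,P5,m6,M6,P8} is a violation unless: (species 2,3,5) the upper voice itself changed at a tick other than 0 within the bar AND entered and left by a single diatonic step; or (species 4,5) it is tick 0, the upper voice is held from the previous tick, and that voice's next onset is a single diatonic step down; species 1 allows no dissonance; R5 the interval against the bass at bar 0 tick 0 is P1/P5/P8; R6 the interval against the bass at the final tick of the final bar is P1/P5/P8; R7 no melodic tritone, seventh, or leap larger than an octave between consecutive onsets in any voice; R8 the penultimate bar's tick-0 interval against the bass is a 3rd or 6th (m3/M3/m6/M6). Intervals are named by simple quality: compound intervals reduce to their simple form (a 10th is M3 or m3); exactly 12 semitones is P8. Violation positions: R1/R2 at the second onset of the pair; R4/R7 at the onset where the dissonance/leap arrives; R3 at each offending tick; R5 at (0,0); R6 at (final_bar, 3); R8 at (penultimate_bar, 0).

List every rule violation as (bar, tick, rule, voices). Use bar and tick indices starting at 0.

bar 0: v0=G3 v1=G4 downbeat P8
bar 1: v0=B3 v1=F4 downbeat TT
bar 2: v0=D4 v1=A4 downbeat P5
bar 3: v0=E4 v1=C5 downbeat m6
bar 4: v0=E4 v1=G4 downbeat m3
bar 5: v0=E4 v1=G4 downbeat m3
bar 6: v0=E4 v1=G4 downbeat m3
bar 7: v0=F3 v1=D4 downbeat M6
bar 8: v0=G3 v1=G4 downbeat P8
  -> R4 @ bar 1 tick 0 v(0, 1): B3/F4 TT untreated
  -> R7 @ bar 1 tick 0 v(1,): B3->F4 leap 6st
  -> R4 @ bar 1 tick 2 v(0, 1): B3/C4 m2 untreated
  -> R2 @ bar 2 tick 0 v(0, 1): B3/C4 m2 -> D4/A4 P5 similar
  -> R7 @ bar 7 tick 0 v(0,): E4->F3 leap 11st
  -> R7 @ bar 7 tick 0 v(1,): E5->D4 leap 14st
  -> R2 @ bar 8 tick 0 v(0, 1): F3/C4 P5 -> G3/G4 P8 similar

(1, 0, R4, (0, 1))
(1, 0, R7, (1,))
(1, 2, R4, (0, 1))
(2, 0, R2, (0, 1))
(7, 0, R7, (0,))
(7, 0, R7, (1,))
(8, 0, R2, (0, 1))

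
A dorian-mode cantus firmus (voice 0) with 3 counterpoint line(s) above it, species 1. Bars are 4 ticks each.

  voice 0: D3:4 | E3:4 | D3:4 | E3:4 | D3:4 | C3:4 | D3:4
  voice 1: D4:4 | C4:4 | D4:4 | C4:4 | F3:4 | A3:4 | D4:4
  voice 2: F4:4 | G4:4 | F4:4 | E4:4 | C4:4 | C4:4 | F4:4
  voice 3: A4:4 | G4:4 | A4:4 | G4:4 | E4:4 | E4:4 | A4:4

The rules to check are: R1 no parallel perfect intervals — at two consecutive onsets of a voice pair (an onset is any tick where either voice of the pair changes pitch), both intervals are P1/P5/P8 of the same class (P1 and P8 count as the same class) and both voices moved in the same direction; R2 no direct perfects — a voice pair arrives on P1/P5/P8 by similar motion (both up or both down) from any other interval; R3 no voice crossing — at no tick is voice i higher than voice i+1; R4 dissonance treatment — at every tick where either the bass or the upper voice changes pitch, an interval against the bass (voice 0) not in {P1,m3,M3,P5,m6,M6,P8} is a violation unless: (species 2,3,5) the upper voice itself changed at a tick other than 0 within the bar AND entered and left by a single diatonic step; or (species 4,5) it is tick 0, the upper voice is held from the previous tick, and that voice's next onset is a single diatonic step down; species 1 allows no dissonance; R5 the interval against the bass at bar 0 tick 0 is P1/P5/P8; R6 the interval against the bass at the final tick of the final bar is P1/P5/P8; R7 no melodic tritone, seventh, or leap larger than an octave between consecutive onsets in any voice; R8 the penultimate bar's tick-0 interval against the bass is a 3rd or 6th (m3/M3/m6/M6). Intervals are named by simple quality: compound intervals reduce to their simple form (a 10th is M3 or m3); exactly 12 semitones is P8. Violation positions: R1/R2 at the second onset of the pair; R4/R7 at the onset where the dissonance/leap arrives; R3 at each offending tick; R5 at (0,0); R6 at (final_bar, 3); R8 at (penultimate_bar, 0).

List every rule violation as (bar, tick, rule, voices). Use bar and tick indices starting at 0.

bar 0: v0=D3 v1=D4 v2=F4 v3=A4 downbeat P5
bar 1: v0=E3 v1=C4 v2=G4 v3=G4 downbeat m3
bar 2: v0=D3 v1=D4 v2=F4 v3=A4 downbeat P5
bar 3: v0=E3 v1=C4 v2=E4 v3=G4 downbeat m3
bar 4: v0=D3 v1=F3 v2=C4 v3=E4 downbeat M2
bar 5: v0=C3 v1=A3 v2=C4 v3=E4 downbeat M3
bar 6: v0=D3 v1=D4 v2=F4 v3=A4 downbeat P5
  -> R5 @ bar 0 tick 0 v(0, 2): opens on m3
  -> R1 @ bar 1 tick 0 v(1, 3): D4/A4 P5 -> C4/G4 P5 similar
  -> R1 @ bar 2 tick 0 v(1, 3): C4/G4 P5 -> D4/A4 P5 similar
  -> R1 @ bar 3 tick 0 v(1, 3): D4/A4 P5 -> C4/G4 P5 similar
  -> R2 @ bar 4 tick 0 v(1, 2): C4/E4 M3 -> F3/C4 P5 similar
  -> R4 @ bar 4 tick 0 v(0, 2): D3/C4 m7 untreated
  -> R4 @ bar 4 tick 0 v(0, 3): D3/E4 M2 untreated
  -> R8 @ bar 5 tick 0 v(0, 2): penult P8 not 3rd/6th
  -> R1 @ bar 6 tick 0 v(1, 3): A3/E4 P5 -> D4/A4 P5 similar
  -> R2 @ bar 6 tick 0 v(0, 1): C3/A3 M6 -> D3/D4 P8 similar
  -> R2 @ bar 6 tick 0 v(0, 3): C3/E4 M3 -> D3/A4 P5 similar
  -> R6 @ bar 6 tick 3 v(0, 2): closes on m3

(0, 0, R5, (0, 2))
(1, 0, R1, (1, 3))
(2, 0, R1, (1, 3))
(3, 0, R1, (1, 3))
(4, 0, R2, (1, 2))
(4, 0, R4, (0, 2))
(4, 0, R4, (0, 3))
(5, 0, R8, (0, 2))
(6, 0, R1, (1, 3))
(6, 0, R2, (0, 1))
(6, 0, R2, (0, 3))
(6, 3, R6, (0, 2))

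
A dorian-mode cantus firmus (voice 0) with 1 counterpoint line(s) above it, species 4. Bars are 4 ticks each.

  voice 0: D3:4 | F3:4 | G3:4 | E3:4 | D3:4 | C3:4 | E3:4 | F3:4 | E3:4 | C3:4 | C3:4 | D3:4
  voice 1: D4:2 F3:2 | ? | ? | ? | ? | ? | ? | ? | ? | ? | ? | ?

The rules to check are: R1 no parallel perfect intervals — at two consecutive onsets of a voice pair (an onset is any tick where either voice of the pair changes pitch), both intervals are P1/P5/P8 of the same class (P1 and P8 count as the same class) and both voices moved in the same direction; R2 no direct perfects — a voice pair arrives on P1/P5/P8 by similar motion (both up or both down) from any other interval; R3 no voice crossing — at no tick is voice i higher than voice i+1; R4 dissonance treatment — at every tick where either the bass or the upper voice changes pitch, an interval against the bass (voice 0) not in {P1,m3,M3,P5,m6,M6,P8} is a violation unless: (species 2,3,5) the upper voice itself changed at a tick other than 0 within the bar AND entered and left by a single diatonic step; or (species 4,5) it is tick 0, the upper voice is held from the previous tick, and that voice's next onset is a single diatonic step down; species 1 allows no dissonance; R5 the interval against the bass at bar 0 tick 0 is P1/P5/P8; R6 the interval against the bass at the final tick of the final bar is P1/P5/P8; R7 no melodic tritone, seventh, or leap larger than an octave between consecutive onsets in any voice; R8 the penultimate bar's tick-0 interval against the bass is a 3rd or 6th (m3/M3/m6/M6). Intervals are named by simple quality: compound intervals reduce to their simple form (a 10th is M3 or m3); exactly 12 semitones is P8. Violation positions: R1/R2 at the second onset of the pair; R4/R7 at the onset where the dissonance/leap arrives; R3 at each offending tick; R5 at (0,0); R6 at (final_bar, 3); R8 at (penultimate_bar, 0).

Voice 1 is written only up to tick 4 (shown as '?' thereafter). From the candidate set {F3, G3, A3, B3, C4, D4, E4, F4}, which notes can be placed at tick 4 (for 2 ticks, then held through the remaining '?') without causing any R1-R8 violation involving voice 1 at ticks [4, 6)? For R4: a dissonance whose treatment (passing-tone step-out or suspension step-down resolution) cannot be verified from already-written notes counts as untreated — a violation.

{A3, D4, F3}

F3: legal
G3: violates R4
A3: legal
B3: violates R4,R7
C4: violates R2
D4: legal
E4: violates R4,R7
F4: violates R2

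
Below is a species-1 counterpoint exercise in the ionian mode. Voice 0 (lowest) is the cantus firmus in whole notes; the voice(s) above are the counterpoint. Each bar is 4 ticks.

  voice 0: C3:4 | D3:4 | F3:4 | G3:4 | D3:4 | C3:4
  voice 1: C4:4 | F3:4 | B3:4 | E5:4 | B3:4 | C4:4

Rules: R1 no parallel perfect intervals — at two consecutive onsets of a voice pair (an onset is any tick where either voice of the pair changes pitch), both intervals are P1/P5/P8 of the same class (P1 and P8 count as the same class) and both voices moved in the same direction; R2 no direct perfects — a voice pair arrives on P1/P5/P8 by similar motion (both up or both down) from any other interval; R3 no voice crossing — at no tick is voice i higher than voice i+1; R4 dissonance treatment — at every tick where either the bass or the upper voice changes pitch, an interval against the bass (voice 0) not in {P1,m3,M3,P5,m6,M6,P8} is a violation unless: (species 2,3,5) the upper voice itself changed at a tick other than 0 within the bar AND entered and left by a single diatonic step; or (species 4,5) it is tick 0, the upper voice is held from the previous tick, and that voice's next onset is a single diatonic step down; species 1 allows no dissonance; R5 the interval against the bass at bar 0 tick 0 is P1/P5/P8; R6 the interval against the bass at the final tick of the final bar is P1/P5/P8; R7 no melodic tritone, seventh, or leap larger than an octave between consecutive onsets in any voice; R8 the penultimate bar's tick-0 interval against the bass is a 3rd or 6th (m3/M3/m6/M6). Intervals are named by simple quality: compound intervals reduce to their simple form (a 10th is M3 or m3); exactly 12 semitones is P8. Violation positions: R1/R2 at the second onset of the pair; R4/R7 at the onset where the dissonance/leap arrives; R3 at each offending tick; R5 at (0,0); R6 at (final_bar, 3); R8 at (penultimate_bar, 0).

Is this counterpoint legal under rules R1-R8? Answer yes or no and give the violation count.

No (4 violations)

bar 0: v0=C3 v1=C4 (P8)
bar 1: v0=D3 v1=F3 (m3)
bar 2: v0=F3 v1=B3 (TT)
bar 3: v0=G3 v1=E5 (M6)
bar 4: v0=D3 v1=B3 (M6)
bar 5: v0=C3 v1=C4 (P8)
  R4 @ bar2.0: F3/B3 TT untreated
  R7 @ bar2.0: F3->B3 leap 6st
  R7 @ bar3.0: B3->E5 leap 17st
  R7 @ bar4.0: E5->B3 leap 17st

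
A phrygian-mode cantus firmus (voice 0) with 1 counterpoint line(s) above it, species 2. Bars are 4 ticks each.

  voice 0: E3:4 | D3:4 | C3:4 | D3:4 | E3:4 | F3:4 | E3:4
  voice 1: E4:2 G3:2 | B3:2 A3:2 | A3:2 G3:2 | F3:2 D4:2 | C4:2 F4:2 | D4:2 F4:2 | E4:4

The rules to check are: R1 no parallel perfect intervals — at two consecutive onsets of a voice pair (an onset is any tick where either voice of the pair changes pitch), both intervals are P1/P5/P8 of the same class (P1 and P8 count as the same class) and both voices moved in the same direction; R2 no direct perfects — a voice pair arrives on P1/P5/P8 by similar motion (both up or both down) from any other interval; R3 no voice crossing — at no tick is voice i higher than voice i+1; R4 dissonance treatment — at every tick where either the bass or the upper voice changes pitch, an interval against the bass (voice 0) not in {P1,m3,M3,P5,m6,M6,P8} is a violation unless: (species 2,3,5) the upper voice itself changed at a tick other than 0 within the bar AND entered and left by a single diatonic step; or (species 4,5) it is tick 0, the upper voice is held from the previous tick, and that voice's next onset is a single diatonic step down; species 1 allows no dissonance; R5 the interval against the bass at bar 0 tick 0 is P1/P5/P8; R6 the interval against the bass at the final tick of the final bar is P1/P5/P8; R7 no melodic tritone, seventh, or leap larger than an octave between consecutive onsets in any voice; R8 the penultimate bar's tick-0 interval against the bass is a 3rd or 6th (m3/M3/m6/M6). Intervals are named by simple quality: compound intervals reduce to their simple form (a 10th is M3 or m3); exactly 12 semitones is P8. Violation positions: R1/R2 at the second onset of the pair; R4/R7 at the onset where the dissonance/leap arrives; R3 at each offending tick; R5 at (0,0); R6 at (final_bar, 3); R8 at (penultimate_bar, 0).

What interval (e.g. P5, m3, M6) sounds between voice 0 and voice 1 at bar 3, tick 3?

voice 0=D3 voice 1=D4 -> P8

P8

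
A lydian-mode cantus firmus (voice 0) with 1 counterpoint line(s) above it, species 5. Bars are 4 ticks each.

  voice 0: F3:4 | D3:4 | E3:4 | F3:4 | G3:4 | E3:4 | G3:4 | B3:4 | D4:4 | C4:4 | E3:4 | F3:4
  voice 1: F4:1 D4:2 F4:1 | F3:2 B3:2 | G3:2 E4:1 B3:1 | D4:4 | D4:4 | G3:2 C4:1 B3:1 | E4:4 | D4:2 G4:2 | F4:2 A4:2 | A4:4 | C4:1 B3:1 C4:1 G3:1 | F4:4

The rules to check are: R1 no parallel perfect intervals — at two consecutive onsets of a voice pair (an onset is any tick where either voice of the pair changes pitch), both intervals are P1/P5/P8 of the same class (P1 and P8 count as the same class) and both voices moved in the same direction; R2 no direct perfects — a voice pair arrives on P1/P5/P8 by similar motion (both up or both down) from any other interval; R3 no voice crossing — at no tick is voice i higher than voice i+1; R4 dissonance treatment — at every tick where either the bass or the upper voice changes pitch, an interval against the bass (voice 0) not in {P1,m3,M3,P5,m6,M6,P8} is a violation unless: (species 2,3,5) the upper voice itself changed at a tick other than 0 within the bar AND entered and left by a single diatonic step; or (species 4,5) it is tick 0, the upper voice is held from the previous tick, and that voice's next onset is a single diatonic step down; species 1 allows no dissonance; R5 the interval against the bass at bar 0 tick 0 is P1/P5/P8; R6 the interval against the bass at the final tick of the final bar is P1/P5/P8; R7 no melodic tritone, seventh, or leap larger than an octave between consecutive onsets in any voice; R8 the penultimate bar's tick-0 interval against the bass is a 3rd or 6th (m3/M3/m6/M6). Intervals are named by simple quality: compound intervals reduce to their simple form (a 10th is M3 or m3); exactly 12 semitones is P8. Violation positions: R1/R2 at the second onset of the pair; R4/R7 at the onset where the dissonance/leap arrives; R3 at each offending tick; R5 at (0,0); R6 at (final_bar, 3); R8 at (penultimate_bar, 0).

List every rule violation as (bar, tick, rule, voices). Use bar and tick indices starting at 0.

(1, 2, R7, (1,))
(11, 0, R2, (0, 1))
(11, 0, R7, (1,))

bar 0: v0=F3 v1=F4 downbeat P8
bar 1: v0=D3 v1=F3 downbeat m3
bar 2: v0=E3 v1=G3 downbeat m3
bar 3: v0=F3 v1=D4 downbeat M6
bar 4: v0=G3 v1=D4 downbeat P5
bar 5: v0=E3 v1=G3 downbeat m3
bar 6: v0=G3 v1=E4 downbeat M6
bar 7: v0=B3 v1=D4 downbeat m3
bar 8: v0=D4 v1=F4 downbeat m3
bar 9: v0=C4 v1=A4 downbeat M6
bar 10: v0=E3 v1=C4 downbeat m6
bar 11: v0=F3 v1=F4 downbeat P8
  -> R7 @ bar 1 tick 2 v(1,): F3->B3 leap 6st
  -> R2 @ bar 11 tick 0 v(0, 1): E3/G3 m3 -> F3/F4 P8 similar
  -> R7 @ bar 11 tick 0 v(1,): G3->F4 leap 10st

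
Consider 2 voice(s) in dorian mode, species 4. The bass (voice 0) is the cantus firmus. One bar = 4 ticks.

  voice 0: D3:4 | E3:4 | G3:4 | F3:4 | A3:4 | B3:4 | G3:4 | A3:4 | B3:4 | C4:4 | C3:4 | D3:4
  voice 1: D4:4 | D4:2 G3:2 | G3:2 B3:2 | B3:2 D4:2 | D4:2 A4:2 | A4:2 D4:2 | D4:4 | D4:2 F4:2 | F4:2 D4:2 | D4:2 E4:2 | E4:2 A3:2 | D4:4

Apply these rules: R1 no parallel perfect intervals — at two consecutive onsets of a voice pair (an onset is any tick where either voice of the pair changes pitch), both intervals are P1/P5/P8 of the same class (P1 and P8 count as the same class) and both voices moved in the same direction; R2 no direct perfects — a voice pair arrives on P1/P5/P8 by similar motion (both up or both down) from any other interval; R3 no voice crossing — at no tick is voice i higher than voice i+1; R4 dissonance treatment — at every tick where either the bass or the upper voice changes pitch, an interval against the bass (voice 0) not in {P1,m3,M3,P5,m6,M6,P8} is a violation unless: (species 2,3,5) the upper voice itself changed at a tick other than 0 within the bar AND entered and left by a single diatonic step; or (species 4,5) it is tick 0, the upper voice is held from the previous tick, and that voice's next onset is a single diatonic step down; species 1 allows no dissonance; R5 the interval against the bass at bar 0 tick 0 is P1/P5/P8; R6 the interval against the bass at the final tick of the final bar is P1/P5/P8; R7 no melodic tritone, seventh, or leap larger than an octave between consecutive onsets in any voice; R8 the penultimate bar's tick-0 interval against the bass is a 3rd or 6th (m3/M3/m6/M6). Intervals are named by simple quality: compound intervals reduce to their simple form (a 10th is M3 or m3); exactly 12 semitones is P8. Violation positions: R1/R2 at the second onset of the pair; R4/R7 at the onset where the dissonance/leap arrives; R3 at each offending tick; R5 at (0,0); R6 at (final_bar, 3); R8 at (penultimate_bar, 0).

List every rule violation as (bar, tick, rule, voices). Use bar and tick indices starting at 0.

bar 0: v0=D3 v1=D4 downbeat P8
bar 1: v0=E3 v1=D4 downbeat m7
bar 2: v0=G3 v1=G3 downbeat P1
bar 3: v0=F3 v1=B3 downbeat TT
bar 4: v0=A3 v1=D4 downbeat P4
bar 5: v0=B3 v1=A4 downbeat m7
bar 6: v0=G3 v1=D4 downbeat P5
bar 7: v0=A3 v1=D4 downbeat P4
bar 8: v0=B3 v1=F4 downbeat TT
bar 9: v0=C4 v1=D4 downbeat M2
bar 10: v0=C3 v1=E4 downbeat M3
bar 11: v0=D3 v1=D4 downbeat P8
  -> R4 @ bar 1 tick 0 v(0, 1): E3/D4 m7 untreated
  -> R4 @ bar 3 tick 0 v(0, 1): F3/B3 TT untreated
  -> R4 @ bar 4 tick 0 v(0, 1): A3/D4 P4 untreated
  -> R4 @ bar 5 tick 0 v(0, 1): B3/A4 m7 untreated
  -> R4 @ bar 7 tick 0 v(0, 1): A3/D4 P4 untreated
  -> R4 @ bar 8 tick 0 v(0, 1): B3/F4 TT untreated
  -> R4 @ bar 9 tick 0 v(0, 1): C4/D4 M2 untreated
  -> R2 @ bar 11 tick 0 v(0, 1): C3/A3 M6 -> D3/D4 P8 similar

(1, 0, R4, (0, 1))
(3, 0, R4, (0, 1))
(4, 0, R4, (0, 1))
(5, 0, R4, (0, 1))
(7, 0, R4, (0, 1))
(8, 0, R4, (0, 1))
(9, 0, R4, (0, 1))
(11, 0, R2, (0, 1))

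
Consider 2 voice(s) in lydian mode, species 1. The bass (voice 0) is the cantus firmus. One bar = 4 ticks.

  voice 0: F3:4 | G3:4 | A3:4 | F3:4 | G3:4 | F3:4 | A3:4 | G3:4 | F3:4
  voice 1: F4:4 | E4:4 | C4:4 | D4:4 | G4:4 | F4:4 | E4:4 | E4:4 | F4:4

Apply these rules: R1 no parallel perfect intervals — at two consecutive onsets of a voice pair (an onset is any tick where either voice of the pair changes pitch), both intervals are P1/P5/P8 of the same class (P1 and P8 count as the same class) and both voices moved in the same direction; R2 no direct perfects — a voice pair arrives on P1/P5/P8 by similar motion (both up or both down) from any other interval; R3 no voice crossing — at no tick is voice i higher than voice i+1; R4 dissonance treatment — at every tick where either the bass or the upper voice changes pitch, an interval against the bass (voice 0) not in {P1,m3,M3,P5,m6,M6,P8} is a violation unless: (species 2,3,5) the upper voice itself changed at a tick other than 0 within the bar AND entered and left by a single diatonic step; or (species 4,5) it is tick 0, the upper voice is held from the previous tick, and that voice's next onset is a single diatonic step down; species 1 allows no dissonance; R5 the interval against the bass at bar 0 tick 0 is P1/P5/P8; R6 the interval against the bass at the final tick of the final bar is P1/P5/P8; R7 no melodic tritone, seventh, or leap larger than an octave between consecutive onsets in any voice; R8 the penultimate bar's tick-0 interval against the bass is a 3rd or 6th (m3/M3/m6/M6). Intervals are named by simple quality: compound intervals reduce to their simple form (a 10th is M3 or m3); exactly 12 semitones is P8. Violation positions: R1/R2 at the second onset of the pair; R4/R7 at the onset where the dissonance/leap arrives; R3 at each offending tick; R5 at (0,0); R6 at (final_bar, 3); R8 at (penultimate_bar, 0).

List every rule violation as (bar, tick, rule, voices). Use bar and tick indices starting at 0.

bar 0: v0=F3 v1=F4 downbeat P8
bar 1: v0=G3 v1=E4 downbeat M6
bar 2: v0=A3 v1=C4 downbeat m3
bar 3: v0=F3 v1=D4 downbeat M6
bar 4: v0=G3 v1=G4 downbeat P8
bar 5: v0=F3 v1=F4 downbeat P8
bar 6: v0=A3 v1=E4 downbeat P5
bar 7: v0=G3 v1=E4 downbeat M6
bar 8: v0=F3 v1=F4 downbeat P8
  -> R2 @ bar 4 tick 0 v(0, 1): F3/D4 M6 -> G3/G4 P8 similar
  -> R1 @ bar 5 tick 0 v(0, 1): G3/G4 P8 -> F3/F4 P8 similar

(4, 0, R2, (0, 1))
(5, 0, R1, (0, 1))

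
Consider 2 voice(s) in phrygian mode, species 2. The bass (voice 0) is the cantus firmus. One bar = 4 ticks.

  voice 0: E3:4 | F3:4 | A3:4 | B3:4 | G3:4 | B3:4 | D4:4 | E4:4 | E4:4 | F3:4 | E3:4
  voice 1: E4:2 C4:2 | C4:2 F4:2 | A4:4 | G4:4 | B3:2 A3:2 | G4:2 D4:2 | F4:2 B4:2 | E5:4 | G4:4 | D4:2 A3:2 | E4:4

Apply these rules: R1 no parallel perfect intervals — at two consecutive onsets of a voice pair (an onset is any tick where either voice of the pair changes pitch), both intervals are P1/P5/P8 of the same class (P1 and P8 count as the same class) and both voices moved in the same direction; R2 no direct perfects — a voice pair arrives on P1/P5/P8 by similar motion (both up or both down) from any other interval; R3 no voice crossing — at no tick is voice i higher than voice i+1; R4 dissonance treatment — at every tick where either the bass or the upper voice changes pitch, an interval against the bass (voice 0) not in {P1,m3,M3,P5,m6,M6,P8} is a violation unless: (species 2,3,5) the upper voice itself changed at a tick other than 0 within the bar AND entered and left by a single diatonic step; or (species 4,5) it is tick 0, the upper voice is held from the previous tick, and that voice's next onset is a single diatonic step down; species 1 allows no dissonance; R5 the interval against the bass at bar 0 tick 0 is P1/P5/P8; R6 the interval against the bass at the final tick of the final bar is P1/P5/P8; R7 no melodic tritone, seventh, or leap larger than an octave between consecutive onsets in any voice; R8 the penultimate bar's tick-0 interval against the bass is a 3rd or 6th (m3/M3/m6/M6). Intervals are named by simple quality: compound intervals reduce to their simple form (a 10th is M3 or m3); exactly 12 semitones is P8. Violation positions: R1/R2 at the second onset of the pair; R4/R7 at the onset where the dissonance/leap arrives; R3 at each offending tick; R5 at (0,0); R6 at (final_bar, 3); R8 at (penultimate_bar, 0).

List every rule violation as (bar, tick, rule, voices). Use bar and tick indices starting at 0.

(2, 0, R1, (0, 1))
(4, 2, R4, (0, 1))
(5, 0, R7, (1,))
(6, 2, R7, (1,))
(7, 0, R2, (0, 1))
(9, 0, R7, (0,))

bar 0: v0=E3 v1=E4 downbeat P8
bar 1: v0=F3 v1=C4 downbeat P5
bar 2: v0=A3 v1=A4 downbeat P8
bar 3: v0=B3 v1=G4 downbeat m6
bar 4: v0=G3 v1=B3 downbeat M3
bar 5: v0=B3 v1=G4 downbeat m6
bar 6: v0=D4 v1=F4 downbeat m3
bar 7: v0=E4 v1=E5 downbeat P8
bar 8: v0=E4 v1=G4 downbeat m3
bar 9: v0=F3 v1=D4 downbeat M6
bar 10: v0=E3 v1=E4 downbeat P8
  -> R1 @ bar 2 tick 0 v(0, 1): F3/F4 P8 -> A3/A4 P8 similar
  -> R4 @ bar 4 tick 2 v(0, 1): G3/A3 M2 untreated
  -> R7 @ bar 5 tick 0 v(1,): A3->G4 leap 10st
  -> R7 @ bar 6 tick 2 v(1,): F4->B4 leap 6st
  -> R2 @ bar 7 tick 0 v(0, 1): D4/B4 M6 -> E4/E5 P8 similar
  -> R7 @ bar 9 tick 0 v(0,): E4->F3 leap 11st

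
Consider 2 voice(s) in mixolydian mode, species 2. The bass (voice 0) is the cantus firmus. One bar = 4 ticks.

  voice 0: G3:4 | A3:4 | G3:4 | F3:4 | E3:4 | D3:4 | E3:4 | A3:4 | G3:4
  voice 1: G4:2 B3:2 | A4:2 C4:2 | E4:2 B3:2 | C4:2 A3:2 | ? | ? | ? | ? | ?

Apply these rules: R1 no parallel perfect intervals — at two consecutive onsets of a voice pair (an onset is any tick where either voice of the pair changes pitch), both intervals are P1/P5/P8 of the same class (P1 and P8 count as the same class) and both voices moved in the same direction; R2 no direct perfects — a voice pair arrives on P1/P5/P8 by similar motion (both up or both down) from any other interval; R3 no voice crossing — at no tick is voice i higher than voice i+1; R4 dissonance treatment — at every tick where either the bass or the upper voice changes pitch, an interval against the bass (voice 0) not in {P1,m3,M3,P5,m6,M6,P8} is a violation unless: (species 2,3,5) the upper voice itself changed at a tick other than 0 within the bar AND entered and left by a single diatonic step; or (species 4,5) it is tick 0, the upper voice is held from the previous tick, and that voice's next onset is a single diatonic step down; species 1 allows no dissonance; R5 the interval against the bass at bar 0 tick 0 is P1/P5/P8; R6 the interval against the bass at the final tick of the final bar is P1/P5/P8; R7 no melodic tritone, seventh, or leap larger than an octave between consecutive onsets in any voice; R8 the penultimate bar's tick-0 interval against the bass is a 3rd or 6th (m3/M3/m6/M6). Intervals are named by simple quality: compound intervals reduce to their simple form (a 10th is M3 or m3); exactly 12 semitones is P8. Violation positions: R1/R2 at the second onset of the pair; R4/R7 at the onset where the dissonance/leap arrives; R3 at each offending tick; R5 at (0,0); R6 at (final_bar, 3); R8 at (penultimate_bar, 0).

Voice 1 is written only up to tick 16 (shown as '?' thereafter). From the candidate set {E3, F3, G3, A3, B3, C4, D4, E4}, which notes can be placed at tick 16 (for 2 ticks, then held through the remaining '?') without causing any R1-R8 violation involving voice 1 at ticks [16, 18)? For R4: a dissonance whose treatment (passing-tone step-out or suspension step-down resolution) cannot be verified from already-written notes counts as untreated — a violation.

E3: violates R2
F3: violates R4
G3: legal
A3: violates R4
B3: legal
C4: legal
D4: violates R4
E4: legal

{B3, C4, E4, G3}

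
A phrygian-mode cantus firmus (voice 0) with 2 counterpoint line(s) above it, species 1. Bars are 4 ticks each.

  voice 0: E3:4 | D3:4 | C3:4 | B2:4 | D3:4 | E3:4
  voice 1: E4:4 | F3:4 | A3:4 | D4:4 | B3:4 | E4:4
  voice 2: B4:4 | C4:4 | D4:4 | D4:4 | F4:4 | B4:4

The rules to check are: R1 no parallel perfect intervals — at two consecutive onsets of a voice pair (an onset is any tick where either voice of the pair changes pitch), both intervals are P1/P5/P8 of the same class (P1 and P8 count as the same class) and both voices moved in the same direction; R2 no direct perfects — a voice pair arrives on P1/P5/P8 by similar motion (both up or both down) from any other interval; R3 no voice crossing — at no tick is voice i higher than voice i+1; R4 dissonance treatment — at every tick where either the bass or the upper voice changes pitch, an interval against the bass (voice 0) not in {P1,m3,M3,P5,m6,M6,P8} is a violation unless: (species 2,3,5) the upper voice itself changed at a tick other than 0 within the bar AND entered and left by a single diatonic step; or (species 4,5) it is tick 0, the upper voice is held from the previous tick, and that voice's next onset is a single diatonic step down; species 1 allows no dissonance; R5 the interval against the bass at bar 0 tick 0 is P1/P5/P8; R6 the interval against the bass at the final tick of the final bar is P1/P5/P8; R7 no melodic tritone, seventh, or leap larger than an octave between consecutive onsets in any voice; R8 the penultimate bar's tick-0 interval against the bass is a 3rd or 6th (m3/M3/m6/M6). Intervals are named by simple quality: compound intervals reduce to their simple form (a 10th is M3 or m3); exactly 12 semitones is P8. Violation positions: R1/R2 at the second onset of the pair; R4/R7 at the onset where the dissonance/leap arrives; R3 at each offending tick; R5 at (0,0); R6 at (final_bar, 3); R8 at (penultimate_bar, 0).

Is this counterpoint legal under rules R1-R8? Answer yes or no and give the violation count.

No (9 violations)

bar 0: v0=E3 v1=E4 v2=B4 (P5)
bar 1: v0=D3 v1=F3 v2=C4 (m7)
bar 2: v0=C3 v1=A3 v2=D4 (M2)
bar 3: v0=B2 v1=D4 v2=D4 (m3)
bar 4: v0=D3 v1=B3 v2=F4 (m3)
bar 5: v0=E3 v1=E4 v2=B4 (P5)
  R1 @ bar1.0: E4/B4 P5 -> F3/C4 P5 similar
  R4 @ bar1.0: D3/C4 m7 untreated
  R7 @ bar1.0: E4->F3 leap 11st
  R7 @ bar1.0: B4->C4 leap 11st
  R4 @ bar2.0: C3/D4 M2 untreated
  R2 @ bar5.0: D3/B3 M6 -> E3/E4 P8 similar
  R2 @ bar5.0: D3/F4 m3 -> E3/B4 P5 similar
  R2 @ bar5.0: B3/F4 TT -> E4/B4 P5 similar
  R7 @ bar5.0: F4->B4 leap 6st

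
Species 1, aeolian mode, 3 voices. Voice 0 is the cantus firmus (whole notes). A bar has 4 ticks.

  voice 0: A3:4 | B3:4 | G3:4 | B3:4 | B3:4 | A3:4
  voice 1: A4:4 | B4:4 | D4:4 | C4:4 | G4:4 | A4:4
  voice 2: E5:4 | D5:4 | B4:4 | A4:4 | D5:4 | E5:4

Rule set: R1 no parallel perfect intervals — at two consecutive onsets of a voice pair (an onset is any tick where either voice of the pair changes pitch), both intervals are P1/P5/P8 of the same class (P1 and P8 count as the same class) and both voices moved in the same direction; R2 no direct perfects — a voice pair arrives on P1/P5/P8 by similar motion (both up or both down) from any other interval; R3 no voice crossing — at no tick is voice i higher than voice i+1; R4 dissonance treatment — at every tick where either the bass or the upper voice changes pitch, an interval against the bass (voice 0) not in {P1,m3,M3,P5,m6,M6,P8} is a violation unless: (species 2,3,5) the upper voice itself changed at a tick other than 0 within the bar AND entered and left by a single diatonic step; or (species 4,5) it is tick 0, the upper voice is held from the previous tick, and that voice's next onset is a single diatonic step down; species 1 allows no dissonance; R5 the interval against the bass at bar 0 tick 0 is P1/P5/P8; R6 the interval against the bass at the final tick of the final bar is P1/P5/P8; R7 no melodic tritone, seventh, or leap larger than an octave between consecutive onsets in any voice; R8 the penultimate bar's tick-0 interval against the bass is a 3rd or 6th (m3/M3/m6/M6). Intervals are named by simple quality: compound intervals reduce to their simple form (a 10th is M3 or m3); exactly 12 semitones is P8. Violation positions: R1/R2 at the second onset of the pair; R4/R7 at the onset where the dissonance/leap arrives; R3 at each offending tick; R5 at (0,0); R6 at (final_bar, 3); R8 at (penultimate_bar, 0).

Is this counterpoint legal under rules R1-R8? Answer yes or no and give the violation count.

bar 0: v0=A3 v1=A4 v2=E5 (P5)
bar 1: v0=B3 v1=B4 v2=D5 (m3)
bar 2: v0=G3 v1=D4 v2=B4 (M3)
bar 3: v0=B3 v1=C4 v2=A4 (m7)
bar 4: v0=B3 v1=G4 v2=D5 (m3)
bar 5: v0=A3 v1=A4 v2=E5 (P5)
  R1 @ bar1.0: A3/A4 P8 -> B3/B4 P8 similar
  R2 @ bar2.0: B3/B4 P8 -> G3/D4 P5 similar
  R4 @ bar3.0: B3/C4 m2 untreated
  R4 @ bar3.0: B3/A4 m7 untreated
  R2 @ bar4.0: C4/A4 M6 -> G4/D5 P5 similar
  R1 @ bar5.0: G4/D5 P5 -> A4/E5 P5 similar

No (6 violations)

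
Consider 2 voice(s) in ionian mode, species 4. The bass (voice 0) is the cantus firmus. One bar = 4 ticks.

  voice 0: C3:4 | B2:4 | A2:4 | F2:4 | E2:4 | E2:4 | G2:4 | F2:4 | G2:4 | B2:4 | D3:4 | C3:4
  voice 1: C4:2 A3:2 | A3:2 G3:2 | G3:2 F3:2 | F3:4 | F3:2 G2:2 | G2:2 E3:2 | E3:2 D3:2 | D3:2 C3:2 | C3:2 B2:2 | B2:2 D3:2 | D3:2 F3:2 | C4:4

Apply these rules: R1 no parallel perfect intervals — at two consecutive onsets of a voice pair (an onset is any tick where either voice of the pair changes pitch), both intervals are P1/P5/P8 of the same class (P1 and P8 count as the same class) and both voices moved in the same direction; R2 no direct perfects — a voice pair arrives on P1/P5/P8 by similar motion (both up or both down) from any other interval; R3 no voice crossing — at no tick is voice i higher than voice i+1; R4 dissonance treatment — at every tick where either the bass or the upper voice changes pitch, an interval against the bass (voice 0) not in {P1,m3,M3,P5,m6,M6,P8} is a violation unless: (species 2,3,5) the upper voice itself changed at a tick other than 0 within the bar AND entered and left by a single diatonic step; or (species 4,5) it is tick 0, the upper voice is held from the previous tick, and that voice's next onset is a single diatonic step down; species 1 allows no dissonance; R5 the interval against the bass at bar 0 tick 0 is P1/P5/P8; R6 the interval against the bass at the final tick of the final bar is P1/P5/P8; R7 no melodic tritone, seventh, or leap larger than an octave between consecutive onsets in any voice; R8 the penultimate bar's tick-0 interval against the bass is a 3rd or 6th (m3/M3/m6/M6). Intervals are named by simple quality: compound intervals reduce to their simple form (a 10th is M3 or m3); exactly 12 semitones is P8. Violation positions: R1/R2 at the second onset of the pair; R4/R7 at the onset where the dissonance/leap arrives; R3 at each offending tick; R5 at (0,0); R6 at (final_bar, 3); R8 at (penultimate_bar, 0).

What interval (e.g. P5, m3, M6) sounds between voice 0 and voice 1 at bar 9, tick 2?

m3

voice 0=B2 voice 1=D3 -> m3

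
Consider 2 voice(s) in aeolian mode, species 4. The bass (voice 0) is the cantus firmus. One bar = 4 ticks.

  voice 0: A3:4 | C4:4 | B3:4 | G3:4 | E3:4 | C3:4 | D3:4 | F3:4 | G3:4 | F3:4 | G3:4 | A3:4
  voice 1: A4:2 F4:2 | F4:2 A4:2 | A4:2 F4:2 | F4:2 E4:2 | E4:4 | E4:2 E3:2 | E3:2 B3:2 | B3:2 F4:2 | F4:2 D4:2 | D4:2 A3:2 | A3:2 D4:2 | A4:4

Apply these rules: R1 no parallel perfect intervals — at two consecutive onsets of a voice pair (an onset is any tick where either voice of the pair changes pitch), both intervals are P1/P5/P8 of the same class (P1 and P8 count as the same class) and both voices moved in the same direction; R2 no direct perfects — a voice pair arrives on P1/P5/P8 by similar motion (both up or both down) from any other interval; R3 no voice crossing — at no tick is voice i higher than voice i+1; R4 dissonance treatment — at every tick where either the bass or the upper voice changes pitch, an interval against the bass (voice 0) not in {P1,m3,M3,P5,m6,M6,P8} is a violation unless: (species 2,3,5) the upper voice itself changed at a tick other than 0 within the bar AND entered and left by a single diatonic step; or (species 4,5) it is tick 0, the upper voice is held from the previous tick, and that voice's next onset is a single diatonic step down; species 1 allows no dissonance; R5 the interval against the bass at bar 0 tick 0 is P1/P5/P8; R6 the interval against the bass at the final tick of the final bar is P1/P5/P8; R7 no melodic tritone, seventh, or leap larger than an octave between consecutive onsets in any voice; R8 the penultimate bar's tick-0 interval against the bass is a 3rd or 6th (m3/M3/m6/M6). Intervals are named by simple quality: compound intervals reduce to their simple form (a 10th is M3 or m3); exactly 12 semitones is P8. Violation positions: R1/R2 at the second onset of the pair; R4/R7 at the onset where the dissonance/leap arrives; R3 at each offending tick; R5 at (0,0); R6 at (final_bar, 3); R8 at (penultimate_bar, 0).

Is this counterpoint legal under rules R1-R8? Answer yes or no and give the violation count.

bar 0: v0=A3 v1=A4 (P8)
bar 1: v0=C4 v1=F4 (P4)
bar 2: v0=B3 v1=A4 (m7)
bar 3: v0=G3 v1=F4 (m7)
bar 4: v0=E3 v1=E4 (P8)
bar 5: v0=C3 v1=E4 (M3)
bar 6: v0=D3 v1=E3 (M2)
bar 7: v0=F3 v1=B3 (TT)
bar 8: v0=G3 v1=F4 (m7)
bar 9: v0=F3 v1=D4 (M6)
bar 10: v0=G3 v1=A3 (M2)
bar 11: v0=A3 v1=A4 (P8)
  R4 @ bar1.0: C4/F4 P4 untreated
  R4 @ bar2.0: B3/A4 m7 untreated
  R4 @ bar2.2: B3/F4 TT untreated
  R4 @ bar6.0: D3/E3 M2 untreated
  R4 @ bar7.0: F3/B3 TT untreated
  R7 @ bar7.2: B3->F4 leap 6st
  R4 @ bar8.0: G3/F4 m7 untreated
  R4 @ bar10.0: G3/A3 M2 untreated
  R8 @ bar10.0: penult M2 not 3rd/6th
  R2 @ bar11.0: G3/D4 P5 -> A3/A4 P8 similar

No (10 violations)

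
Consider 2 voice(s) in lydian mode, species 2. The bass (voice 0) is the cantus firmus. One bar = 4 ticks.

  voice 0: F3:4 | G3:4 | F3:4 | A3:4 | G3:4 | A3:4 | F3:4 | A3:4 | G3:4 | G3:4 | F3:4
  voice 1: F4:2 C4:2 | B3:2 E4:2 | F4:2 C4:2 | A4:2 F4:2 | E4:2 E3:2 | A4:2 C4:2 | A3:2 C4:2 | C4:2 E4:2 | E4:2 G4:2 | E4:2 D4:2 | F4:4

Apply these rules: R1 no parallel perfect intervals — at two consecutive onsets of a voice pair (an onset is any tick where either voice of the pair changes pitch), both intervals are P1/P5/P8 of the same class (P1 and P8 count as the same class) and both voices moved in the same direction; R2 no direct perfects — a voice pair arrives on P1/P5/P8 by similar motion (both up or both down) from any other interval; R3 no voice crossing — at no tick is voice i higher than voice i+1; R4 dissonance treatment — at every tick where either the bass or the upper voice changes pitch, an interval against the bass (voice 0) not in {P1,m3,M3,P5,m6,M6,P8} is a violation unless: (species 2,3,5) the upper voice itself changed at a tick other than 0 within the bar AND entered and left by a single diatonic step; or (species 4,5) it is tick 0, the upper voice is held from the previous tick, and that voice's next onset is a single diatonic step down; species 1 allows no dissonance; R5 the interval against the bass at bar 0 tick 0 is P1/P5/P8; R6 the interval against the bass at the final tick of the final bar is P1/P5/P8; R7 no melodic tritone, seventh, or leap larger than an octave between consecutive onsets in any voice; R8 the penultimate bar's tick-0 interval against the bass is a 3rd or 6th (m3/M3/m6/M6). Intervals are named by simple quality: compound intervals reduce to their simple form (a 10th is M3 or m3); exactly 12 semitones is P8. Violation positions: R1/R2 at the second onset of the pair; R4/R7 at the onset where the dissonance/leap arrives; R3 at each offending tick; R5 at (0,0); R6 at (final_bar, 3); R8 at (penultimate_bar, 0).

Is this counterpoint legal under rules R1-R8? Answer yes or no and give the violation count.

No (5 violations)

bar 0: v0=F3 v1=F4 (P8)
bar 1: v0=G3 v1=B3 (M3)
bar 2: v0=F3 v1=F4 (P8)
bar 3: v0=A3 v1=A4 (P8)
bar 4: v0=G3 v1=E4 (M6)
bar 5: v0=A3 v1=A4 (P8)
bar 6: v0=F3 v1=A3 (M3)
bar 7: v0=A3 v1=C4 (m3)
bar 8: v0=G3 v1=E4 (M6)
bar 9: v0=G3 v1=E4 (M6)
bar 10: v0=F3 v1=F4 (P8)
  R2 @ bar3.0: F3/C4 P5 -> A3/A4 P8 similar
  R3 @ bar4.2: G3 above E3
  R3 @ bar4.3: G3 above E3
  R2 @ bar5.0: G3/E3 m3 -> A3/A4 P8 similar
  R7 @ bar5.0: E3->A4 leap 17st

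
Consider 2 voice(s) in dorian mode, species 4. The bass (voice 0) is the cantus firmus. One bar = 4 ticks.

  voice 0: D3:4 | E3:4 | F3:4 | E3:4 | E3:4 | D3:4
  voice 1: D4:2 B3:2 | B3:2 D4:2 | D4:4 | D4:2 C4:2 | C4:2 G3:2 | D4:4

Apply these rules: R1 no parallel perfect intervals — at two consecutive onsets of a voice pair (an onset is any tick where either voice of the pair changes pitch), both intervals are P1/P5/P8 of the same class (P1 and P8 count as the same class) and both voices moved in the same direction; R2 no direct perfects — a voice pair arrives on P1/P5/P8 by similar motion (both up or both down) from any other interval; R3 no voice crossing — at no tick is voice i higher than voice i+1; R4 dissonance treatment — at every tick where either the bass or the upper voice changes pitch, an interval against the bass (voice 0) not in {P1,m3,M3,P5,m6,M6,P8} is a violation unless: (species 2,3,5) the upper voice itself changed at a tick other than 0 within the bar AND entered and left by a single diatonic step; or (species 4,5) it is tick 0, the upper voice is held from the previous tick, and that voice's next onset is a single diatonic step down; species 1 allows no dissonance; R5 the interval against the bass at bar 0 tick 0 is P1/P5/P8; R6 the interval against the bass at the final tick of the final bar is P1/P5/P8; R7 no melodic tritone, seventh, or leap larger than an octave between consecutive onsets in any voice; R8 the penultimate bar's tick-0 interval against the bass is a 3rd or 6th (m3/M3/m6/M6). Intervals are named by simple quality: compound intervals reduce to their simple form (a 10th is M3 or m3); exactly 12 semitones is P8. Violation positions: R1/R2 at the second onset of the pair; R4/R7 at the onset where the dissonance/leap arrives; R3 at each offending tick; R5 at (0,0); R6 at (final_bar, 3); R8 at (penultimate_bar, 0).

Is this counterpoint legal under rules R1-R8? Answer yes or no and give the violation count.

bar 0: v0=D3 v1=D4 (P8)
bar 1: v0=E3 v1=B3 (P5)
bar 2: v0=F3 v1=D4 (M6)
bar 3: v0=E3 v1=D4 (m7)
bar 4: v0=E3 v1=C4 (m6)
bar 5: v0=D3 v1=D4 (P8)
  R4 @ bar1.2: E3/D4 m7 untreated

No (1 violations)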